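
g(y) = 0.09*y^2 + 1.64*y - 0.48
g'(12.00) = 3.80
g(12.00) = 32.16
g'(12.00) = 3.80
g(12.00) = 32.16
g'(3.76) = 2.32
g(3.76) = 6.96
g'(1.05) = 1.83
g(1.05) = 1.34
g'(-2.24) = 1.24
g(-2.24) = -3.70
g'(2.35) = 2.06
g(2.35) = 3.87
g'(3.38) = 2.25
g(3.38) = 6.09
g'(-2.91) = 1.12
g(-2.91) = -4.49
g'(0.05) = 1.65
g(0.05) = -0.40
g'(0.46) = 1.72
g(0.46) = 0.29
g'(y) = 0.18*y + 1.64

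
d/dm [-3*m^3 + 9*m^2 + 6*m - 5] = -9*m^2 + 18*m + 6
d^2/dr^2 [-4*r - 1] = 0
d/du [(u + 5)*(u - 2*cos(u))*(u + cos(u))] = -(u + 5)*(u - 2*cos(u))*(sin(u) - 1) + (u + 5)*(u + cos(u))*(2*sin(u) + 1) + (u - 2*cos(u))*(u + cos(u))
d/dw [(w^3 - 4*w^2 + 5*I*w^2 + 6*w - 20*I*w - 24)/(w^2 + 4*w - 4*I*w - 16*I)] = (w^4 + w^3*(8 - 8*I) + w^2*(-2 + 8*I) + w*(208 + 128*I) - 224 - 192*I)/(w^4 + w^3*(8 - 8*I) - 64*I*w^2 + w*(-128 - 128*I) - 256)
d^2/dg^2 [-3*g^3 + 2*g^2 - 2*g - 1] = 4 - 18*g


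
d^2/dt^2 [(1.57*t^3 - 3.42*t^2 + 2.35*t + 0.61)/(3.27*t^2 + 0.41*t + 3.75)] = (2.8421709430404e-14*t^5 - 5.6843418860808e-14*t^4 + 21.450602*t^3 + 305.245764*t^2 - 35.525538*t - 118.168918)/(34.965783*t^6 + 13.152267*t^5 + 121.944186*t^4 + 30.234671*t^3 + 139.84425*t^2 + 17.296875*t + 52.734375)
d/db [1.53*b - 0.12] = 1.53000000000000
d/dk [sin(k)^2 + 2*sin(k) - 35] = 2*(sin(k) + 1)*cos(k)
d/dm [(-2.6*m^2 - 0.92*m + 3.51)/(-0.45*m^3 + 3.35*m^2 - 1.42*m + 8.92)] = (-1.17*m^4 - 0.827999999999999*m^3 + 11.5125*m^2 - 69.901*m - 3.2222)/(0.2025*m^6 - 3.015*m^5 + 12.5005*m^4 - 17.542*m^3 + 61.7804*m^2 - 25.3328*m + 79.5664)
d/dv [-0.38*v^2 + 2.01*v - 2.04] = 2.01 - 0.76*v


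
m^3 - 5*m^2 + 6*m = m*(m - 3)*(m - 2)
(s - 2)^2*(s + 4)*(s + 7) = s^4 + 7*s^3 - 12*s^2 - 68*s + 112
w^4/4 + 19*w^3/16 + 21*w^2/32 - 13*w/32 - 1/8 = (w/4 + 1)*(w - 1/2)*(w + 1/4)*(w + 1)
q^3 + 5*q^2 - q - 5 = (q - 1)*(q + 1)*(q + 5)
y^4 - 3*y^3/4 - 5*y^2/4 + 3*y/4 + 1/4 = (y - 1)^2*(y + 1/4)*(y + 1)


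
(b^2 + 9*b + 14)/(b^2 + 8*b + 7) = (b + 2)/(b + 1)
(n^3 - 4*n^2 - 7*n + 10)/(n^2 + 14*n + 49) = (n^3 - 4*n^2 - 7*n + 10)/(n^2 + 14*n + 49)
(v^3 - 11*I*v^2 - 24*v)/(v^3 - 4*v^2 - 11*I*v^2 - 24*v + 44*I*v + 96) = v/(v - 4)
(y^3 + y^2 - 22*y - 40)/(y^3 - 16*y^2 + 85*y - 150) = (y^2 + 6*y + 8)/(y^2 - 11*y + 30)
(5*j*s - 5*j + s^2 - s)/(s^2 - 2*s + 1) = (5*j + s)/(s - 1)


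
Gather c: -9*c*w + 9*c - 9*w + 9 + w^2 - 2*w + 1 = c*(9 - 9*w) + w^2 - 11*w + 10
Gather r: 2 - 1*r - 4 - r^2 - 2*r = -r^2 - 3*r - 2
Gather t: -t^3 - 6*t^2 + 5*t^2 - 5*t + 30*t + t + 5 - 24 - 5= -t^3 - t^2 + 26*t - 24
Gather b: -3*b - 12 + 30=18 - 3*b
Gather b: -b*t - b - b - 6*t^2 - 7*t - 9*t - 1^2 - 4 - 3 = b*(-t - 2) - 6*t^2 - 16*t - 8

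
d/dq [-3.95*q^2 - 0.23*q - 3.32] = -7.9*q - 0.23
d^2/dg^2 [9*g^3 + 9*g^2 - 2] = 54*g + 18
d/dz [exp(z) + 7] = exp(z)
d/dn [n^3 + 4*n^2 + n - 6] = 3*n^2 + 8*n + 1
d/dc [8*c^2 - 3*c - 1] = 16*c - 3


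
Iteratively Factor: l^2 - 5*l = (l - 5)*(l)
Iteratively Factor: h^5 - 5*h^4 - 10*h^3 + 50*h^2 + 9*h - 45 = (h + 1)*(h^4 - 6*h^3 - 4*h^2 + 54*h - 45) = (h - 1)*(h + 1)*(h^3 - 5*h^2 - 9*h + 45) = (h - 3)*(h - 1)*(h + 1)*(h^2 - 2*h - 15) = (h - 5)*(h - 3)*(h - 1)*(h + 1)*(h + 3)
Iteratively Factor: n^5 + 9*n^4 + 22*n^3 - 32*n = (n + 4)*(n^4 + 5*n^3 + 2*n^2 - 8*n) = n*(n + 4)*(n^3 + 5*n^2 + 2*n - 8) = n*(n + 2)*(n + 4)*(n^2 + 3*n - 4) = n*(n - 1)*(n + 2)*(n + 4)*(n + 4)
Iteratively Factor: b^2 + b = (b)*(b + 1)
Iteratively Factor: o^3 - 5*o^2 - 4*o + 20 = (o - 2)*(o^2 - 3*o - 10) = (o - 2)*(o + 2)*(o - 5)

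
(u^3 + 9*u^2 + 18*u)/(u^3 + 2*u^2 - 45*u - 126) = u/(u - 7)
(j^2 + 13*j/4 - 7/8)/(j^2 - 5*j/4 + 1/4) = (j + 7/2)/(j - 1)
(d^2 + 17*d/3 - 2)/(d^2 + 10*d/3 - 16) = (3*d - 1)/(3*d - 8)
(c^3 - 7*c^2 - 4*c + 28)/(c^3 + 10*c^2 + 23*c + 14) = (c^2 - 9*c + 14)/(c^2 + 8*c + 7)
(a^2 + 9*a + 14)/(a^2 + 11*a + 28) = (a + 2)/(a + 4)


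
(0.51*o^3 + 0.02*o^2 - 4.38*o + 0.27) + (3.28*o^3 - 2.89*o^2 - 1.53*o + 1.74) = 3.79*o^3 - 2.87*o^2 - 5.91*o + 2.01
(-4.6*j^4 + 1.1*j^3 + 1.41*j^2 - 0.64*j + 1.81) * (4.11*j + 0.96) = -18.906*j^5 + 0.105000000000001*j^4 + 6.8511*j^3 - 1.2768*j^2 + 6.8247*j + 1.7376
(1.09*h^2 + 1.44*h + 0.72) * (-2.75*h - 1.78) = -2.9975*h^3 - 5.9002*h^2 - 4.5432*h - 1.2816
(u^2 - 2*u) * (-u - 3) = -u^3 - u^2 + 6*u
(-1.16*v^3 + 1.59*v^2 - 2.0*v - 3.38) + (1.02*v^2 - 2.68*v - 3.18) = -1.16*v^3 + 2.61*v^2 - 4.68*v - 6.56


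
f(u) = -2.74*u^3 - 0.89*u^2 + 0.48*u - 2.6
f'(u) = -8.22*u^2 - 1.78*u + 0.48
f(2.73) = -63.67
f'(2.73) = -65.64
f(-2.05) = 16.28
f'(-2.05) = -30.42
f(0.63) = -3.34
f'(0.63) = -3.90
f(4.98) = -360.69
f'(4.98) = -212.24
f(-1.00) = -1.23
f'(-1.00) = -5.96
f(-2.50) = 33.45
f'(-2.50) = -46.44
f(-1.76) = 8.74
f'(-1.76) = -21.85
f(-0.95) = -1.51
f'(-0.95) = -5.25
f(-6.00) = 554.32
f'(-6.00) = -284.76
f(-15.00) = 9037.45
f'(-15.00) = -1822.32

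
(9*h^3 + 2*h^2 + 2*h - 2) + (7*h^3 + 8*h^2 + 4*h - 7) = 16*h^3 + 10*h^2 + 6*h - 9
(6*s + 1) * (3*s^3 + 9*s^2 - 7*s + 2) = 18*s^4 + 57*s^3 - 33*s^2 + 5*s + 2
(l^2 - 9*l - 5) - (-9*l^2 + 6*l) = 10*l^2 - 15*l - 5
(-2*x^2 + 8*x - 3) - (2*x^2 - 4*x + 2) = -4*x^2 + 12*x - 5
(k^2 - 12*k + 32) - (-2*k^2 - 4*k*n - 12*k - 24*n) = 3*k^2 + 4*k*n + 24*n + 32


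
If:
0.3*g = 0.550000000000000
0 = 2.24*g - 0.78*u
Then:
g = 1.83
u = 5.26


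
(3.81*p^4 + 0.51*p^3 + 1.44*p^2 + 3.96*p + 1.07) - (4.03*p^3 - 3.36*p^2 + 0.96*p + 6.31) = 3.81*p^4 - 3.52*p^3 + 4.8*p^2 + 3.0*p - 5.24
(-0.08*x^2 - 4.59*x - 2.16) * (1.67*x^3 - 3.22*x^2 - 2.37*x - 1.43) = -0.1336*x^5 - 7.4077*x^4 + 11.3622*x^3 + 17.9479*x^2 + 11.6829*x + 3.0888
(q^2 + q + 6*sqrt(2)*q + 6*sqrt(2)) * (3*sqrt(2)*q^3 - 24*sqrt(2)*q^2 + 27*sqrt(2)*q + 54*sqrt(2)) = 3*sqrt(2)*q^5 - 21*sqrt(2)*q^4 + 36*q^4 - 252*q^3 + 3*sqrt(2)*q^3 + 36*q^2 + 81*sqrt(2)*q^2 + 54*sqrt(2)*q + 972*q + 648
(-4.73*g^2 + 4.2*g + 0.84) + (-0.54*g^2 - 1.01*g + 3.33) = -5.27*g^2 + 3.19*g + 4.17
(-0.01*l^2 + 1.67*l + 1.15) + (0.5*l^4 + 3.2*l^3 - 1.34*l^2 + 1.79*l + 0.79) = 0.5*l^4 + 3.2*l^3 - 1.35*l^2 + 3.46*l + 1.94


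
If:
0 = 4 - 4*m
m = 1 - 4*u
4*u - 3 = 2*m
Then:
No Solution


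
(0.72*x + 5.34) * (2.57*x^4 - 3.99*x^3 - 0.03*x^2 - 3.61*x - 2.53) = 1.8504*x^5 + 10.851*x^4 - 21.3282*x^3 - 2.7594*x^2 - 21.099*x - 13.5102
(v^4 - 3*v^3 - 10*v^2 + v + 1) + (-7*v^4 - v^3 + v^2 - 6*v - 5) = -6*v^4 - 4*v^3 - 9*v^2 - 5*v - 4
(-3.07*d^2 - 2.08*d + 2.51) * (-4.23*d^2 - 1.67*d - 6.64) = 12.9861*d^4 + 13.9253*d^3 + 13.2411*d^2 + 9.6195*d - 16.6664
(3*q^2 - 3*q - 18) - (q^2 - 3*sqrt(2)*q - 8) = 2*q^2 - 3*q + 3*sqrt(2)*q - 10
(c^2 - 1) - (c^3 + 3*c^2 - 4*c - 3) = -c^3 - 2*c^2 + 4*c + 2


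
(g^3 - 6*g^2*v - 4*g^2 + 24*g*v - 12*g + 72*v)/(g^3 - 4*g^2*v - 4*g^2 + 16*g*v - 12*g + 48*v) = (-g + 6*v)/(-g + 4*v)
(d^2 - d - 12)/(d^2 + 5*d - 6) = (d^2 - d - 12)/(d^2 + 5*d - 6)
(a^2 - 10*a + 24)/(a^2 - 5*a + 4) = (a - 6)/(a - 1)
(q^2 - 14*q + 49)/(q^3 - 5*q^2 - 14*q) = (q - 7)/(q*(q + 2))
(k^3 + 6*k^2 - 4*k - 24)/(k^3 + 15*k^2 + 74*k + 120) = (k^2 - 4)/(k^2 + 9*k + 20)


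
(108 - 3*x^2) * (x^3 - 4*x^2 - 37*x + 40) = -3*x^5 + 12*x^4 + 219*x^3 - 552*x^2 - 3996*x + 4320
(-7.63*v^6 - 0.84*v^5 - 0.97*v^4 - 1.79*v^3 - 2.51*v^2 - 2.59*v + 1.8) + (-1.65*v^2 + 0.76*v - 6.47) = -7.63*v^6 - 0.84*v^5 - 0.97*v^4 - 1.79*v^3 - 4.16*v^2 - 1.83*v - 4.67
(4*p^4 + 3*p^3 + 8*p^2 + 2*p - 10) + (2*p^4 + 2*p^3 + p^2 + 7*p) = 6*p^4 + 5*p^3 + 9*p^2 + 9*p - 10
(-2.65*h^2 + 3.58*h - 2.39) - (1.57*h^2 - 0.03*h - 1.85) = -4.22*h^2 + 3.61*h - 0.54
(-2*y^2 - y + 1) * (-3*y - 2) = 6*y^3 + 7*y^2 - y - 2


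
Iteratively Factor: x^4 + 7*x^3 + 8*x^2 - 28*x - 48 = (x + 3)*(x^3 + 4*x^2 - 4*x - 16) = (x + 2)*(x + 3)*(x^2 + 2*x - 8) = (x + 2)*(x + 3)*(x + 4)*(x - 2)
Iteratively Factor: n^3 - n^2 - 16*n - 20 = (n + 2)*(n^2 - 3*n - 10) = (n + 2)^2*(n - 5)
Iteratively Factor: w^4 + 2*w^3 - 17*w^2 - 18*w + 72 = (w + 3)*(w^3 - w^2 - 14*w + 24) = (w - 3)*(w + 3)*(w^2 + 2*w - 8) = (w - 3)*(w + 3)*(w + 4)*(w - 2)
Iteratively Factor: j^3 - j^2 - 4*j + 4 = (j - 1)*(j^2 - 4) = (j - 2)*(j - 1)*(j + 2)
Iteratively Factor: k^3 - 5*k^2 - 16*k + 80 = (k - 5)*(k^2 - 16) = (k - 5)*(k + 4)*(k - 4)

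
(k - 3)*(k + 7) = k^2 + 4*k - 21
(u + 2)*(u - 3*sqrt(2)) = u^2 - 3*sqrt(2)*u + 2*u - 6*sqrt(2)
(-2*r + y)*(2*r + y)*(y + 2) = -4*r^2*y - 8*r^2 + y^3 + 2*y^2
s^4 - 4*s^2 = s^2*(s - 2)*(s + 2)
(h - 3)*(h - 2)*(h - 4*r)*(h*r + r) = h^4*r - 4*h^3*r^2 - 4*h^3*r + 16*h^2*r^2 + h^2*r - 4*h*r^2 + 6*h*r - 24*r^2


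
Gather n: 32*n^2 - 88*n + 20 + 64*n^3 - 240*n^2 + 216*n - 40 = 64*n^3 - 208*n^2 + 128*n - 20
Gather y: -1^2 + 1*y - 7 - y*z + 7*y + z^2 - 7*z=y*(8 - z) + z^2 - 7*z - 8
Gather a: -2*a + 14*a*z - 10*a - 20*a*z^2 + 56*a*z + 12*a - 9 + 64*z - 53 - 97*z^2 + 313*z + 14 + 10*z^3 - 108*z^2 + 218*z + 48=a*(-20*z^2 + 70*z) + 10*z^3 - 205*z^2 + 595*z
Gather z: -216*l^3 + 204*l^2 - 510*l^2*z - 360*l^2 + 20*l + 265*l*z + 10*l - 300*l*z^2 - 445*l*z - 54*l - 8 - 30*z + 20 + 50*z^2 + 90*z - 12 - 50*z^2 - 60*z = -216*l^3 - 156*l^2 - 300*l*z^2 - 24*l + z*(-510*l^2 - 180*l)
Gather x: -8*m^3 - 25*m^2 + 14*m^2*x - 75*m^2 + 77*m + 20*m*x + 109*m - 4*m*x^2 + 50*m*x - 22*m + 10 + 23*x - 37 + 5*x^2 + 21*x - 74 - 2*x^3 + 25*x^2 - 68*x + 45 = -8*m^3 - 100*m^2 + 164*m - 2*x^3 + x^2*(30 - 4*m) + x*(14*m^2 + 70*m - 24) - 56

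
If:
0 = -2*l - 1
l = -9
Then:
No Solution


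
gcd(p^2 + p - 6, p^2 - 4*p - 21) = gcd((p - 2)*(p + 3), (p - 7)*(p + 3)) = p + 3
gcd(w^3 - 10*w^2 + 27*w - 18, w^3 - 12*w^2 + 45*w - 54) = w^2 - 9*w + 18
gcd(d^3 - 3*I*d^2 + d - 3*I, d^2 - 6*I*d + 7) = d + I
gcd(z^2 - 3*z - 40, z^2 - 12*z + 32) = z - 8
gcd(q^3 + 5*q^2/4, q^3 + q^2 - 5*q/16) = q^2 + 5*q/4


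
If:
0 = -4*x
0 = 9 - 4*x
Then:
No Solution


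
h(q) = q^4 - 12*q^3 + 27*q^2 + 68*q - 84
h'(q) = 4*q^3 - 36*q^2 + 54*q + 68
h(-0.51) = -110.00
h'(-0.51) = 30.57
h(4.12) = 103.38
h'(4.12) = -40.86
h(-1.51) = -78.60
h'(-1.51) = -109.40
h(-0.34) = -103.51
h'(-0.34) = 45.32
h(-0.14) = -92.96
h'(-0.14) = 59.72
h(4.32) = 94.47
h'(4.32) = -48.08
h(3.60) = 118.81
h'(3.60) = -17.54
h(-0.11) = -91.14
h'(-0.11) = 61.62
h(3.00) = 120.00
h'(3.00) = 14.00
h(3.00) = 120.00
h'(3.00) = 14.00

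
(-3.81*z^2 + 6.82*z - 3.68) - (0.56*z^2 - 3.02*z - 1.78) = -4.37*z^2 + 9.84*z - 1.9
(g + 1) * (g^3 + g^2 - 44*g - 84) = g^4 + 2*g^3 - 43*g^2 - 128*g - 84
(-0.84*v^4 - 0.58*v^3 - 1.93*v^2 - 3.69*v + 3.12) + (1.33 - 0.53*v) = -0.84*v^4 - 0.58*v^3 - 1.93*v^2 - 4.22*v + 4.45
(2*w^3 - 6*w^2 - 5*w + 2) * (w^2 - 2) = 2*w^5 - 6*w^4 - 9*w^3 + 14*w^2 + 10*w - 4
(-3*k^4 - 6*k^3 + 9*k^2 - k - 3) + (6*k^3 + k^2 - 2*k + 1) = -3*k^4 + 10*k^2 - 3*k - 2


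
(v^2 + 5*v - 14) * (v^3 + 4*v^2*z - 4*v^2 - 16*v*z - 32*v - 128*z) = v^5 + 4*v^4*z + v^4 + 4*v^3*z - 66*v^3 - 264*v^2*z - 104*v^2 - 416*v*z + 448*v + 1792*z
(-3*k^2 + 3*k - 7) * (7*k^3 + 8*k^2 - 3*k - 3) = -21*k^5 - 3*k^4 - 16*k^3 - 56*k^2 + 12*k + 21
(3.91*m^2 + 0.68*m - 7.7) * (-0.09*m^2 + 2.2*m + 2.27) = -0.3519*m^4 + 8.5408*m^3 + 11.0647*m^2 - 15.3964*m - 17.479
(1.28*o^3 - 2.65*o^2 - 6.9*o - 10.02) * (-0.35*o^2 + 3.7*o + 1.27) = -0.448*o^5 + 5.6635*o^4 - 5.7644*o^3 - 25.3885*o^2 - 45.837*o - 12.7254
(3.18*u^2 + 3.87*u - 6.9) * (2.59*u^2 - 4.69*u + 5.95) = 8.2362*u^4 - 4.8909*u^3 - 17.1003*u^2 + 55.3875*u - 41.055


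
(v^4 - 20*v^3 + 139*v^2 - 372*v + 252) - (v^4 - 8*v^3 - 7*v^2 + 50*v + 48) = -12*v^3 + 146*v^2 - 422*v + 204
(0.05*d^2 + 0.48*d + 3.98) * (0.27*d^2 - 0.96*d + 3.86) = 0.0135*d^4 + 0.0816*d^3 + 0.8068*d^2 - 1.968*d + 15.3628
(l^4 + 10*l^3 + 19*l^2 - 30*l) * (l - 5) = l^5 + 5*l^4 - 31*l^3 - 125*l^2 + 150*l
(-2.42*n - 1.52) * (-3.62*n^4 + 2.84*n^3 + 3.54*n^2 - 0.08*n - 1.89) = 8.7604*n^5 - 1.3704*n^4 - 12.8836*n^3 - 5.1872*n^2 + 4.6954*n + 2.8728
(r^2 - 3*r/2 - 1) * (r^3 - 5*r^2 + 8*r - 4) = r^5 - 13*r^4/2 + 29*r^3/2 - 11*r^2 - 2*r + 4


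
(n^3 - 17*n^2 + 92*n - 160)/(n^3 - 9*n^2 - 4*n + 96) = (n - 5)/(n + 3)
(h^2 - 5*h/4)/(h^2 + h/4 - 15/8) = 2*h/(2*h + 3)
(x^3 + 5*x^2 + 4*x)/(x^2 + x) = x + 4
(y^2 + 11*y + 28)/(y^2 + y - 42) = (y + 4)/(y - 6)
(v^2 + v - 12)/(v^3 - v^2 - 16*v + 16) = (v - 3)/(v^2 - 5*v + 4)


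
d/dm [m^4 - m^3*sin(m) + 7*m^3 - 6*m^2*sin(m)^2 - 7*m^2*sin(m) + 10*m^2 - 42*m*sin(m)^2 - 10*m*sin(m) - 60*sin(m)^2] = -m^3*cos(m) + 4*m^3 - 3*m^2*sin(m) - 6*m^2*sin(2*m) - 7*m^2*cos(m) + 21*m^2 - 12*m*sin(m)^2 - 14*m*sin(m) - 42*m*sin(2*m) - 10*m*cos(m) + 20*m - 42*sin(m)^2 - 10*sin(m) - 60*sin(2*m)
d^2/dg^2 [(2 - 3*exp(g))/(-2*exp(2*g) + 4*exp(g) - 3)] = (12*exp(4*g) - 8*exp(3*g) - 60*exp(2*g) + 52*exp(g) + 3)*exp(g)/(8*exp(6*g) - 48*exp(5*g) + 132*exp(4*g) - 208*exp(3*g) + 198*exp(2*g) - 108*exp(g) + 27)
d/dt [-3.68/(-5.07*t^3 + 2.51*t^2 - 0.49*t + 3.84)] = (-55.9728*t^2 + 18.4736*t - 1.8032)/(5.07*t^3 - 2.51*t^2 + 0.49*t - 3.84)^2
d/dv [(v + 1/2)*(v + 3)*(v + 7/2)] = 3*v^2 + 14*v + 55/4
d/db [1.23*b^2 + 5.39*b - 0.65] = 2.46*b + 5.39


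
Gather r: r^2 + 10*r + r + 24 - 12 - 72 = r^2 + 11*r - 60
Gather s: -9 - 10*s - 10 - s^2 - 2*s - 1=-s^2 - 12*s - 20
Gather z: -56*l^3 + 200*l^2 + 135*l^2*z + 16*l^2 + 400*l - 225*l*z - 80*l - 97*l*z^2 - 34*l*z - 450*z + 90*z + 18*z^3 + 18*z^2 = -56*l^3 + 216*l^2 + 320*l + 18*z^3 + z^2*(18 - 97*l) + z*(135*l^2 - 259*l - 360)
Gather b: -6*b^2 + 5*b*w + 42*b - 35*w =-6*b^2 + b*(5*w + 42) - 35*w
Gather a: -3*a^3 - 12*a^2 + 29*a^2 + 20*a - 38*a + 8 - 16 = -3*a^3 + 17*a^2 - 18*a - 8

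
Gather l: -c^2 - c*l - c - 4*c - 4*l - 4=-c^2 - 5*c + l*(-c - 4) - 4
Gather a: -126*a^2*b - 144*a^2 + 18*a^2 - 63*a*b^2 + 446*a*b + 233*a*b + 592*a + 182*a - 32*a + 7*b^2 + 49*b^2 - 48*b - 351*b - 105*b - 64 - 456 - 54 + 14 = a^2*(-126*b - 126) + a*(-63*b^2 + 679*b + 742) + 56*b^2 - 504*b - 560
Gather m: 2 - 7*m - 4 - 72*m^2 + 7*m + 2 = -72*m^2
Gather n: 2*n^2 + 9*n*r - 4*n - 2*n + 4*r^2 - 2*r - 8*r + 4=2*n^2 + n*(9*r - 6) + 4*r^2 - 10*r + 4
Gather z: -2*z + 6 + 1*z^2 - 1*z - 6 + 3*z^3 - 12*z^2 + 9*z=3*z^3 - 11*z^2 + 6*z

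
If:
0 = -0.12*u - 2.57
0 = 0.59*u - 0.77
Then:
No Solution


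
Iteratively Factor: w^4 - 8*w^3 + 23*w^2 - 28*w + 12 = (w - 2)*(w^3 - 6*w^2 + 11*w - 6) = (w - 3)*(w - 2)*(w^2 - 3*w + 2) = (w - 3)*(w - 2)^2*(w - 1)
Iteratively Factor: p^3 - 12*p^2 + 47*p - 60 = (p - 5)*(p^2 - 7*p + 12) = (p - 5)*(p - 3)*(p - 4)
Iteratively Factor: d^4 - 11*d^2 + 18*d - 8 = (d - 2)*(d^3 + 2*d^2 - 7*d + 4) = (d - 2)*(d - 1)*(d^2 + 3*d - 4) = (d - 2)*(d - 1)^2*(d + 4)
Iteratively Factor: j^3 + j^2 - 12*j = (j + 4)*(j^2 - 3*j) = (j - 3)*(j + 4)*(j)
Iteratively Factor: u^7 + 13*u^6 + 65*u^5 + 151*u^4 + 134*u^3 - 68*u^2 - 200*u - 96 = (u + 2)*(u^6 + 11*u^5 + 43*u^4 + 65*u^3 + 4*u^2 - 76*u - 48) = (u + 2)*(u + 4)*(u^5 + 7*u^4 + 15*u^3 + 5*u^2 - 16*u - 12) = (u + 2)*(u + 3)*(u + 4)*(u^4 + 4*u^3 + 3*u^2 - 4*u - 4) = (u + 2)^2*(u + 3)*(u + 4)*(u^3 + 2*u^2 - u - 2) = (u + 1)*(u + 2)^2*(u + 3)*(u + 4)*(u^2 + u - 2) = (u + 1)*(u + 2)^3*(u + 3)*(u + 4)*(u - 1)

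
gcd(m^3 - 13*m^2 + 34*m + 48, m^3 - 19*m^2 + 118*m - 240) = m^2 - 14*m + 48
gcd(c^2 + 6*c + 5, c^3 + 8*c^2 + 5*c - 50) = c + 5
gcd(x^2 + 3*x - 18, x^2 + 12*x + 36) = x + 6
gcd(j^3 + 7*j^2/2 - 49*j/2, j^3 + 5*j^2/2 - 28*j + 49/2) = j^2 + 7*j/2 - 49/2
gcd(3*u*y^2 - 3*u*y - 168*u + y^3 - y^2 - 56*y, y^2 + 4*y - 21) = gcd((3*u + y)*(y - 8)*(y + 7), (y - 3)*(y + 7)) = y + 7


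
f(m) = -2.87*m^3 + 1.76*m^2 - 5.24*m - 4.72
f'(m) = -8.61*m^2 + 3.52*m - 5.24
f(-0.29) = -2.98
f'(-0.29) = -6.98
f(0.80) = -9.26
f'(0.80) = -7.93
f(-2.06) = 38.63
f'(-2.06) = -49.03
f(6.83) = -872.82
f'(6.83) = -382.85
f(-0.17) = -3.76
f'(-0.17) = -6.09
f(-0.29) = -2.98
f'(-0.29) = -6.98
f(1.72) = -23.13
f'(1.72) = -24.66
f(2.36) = -45.01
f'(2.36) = -44.89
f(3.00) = -82.09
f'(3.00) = -72.17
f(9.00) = -2001.55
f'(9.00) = -670.97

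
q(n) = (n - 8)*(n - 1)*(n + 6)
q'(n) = (n - 8)*(n - 1) + (n - 8)*(n + 6) + (n - 1)*(n + 6)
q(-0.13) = 53.93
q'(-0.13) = -45.17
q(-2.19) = 123.85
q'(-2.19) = -18.47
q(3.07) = -92.56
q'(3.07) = -36.15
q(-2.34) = 126.40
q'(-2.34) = -15.53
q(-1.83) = 116.00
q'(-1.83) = -24.97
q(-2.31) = 125.93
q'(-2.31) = -16.13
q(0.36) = 31.10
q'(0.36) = -47.77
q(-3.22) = 131.63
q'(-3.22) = 4.43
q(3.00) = -90.00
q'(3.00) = -37.00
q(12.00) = 792.00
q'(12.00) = 314.00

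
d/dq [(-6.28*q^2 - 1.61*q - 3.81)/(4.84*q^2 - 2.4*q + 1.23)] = (22.8644*q^2 + 21.432*q - 11.1243)/(23.4256*q^4 - 23.232*q^3 + 17.6664*q^2 - 5.904*q + 1.5129)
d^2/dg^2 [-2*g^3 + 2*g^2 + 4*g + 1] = 4 - 12*g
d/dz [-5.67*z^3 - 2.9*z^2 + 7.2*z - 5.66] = -17.01*z^2 - 5.8*z + 7.2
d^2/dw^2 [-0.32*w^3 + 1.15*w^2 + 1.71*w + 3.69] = 2.3 - 1.92*w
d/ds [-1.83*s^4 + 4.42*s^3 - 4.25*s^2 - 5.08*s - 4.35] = -7.32*s^3 + 13.26*s^2 - 8.5*s - 5.08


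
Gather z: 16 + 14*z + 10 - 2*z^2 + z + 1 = -2*z^2 + 15*z + 27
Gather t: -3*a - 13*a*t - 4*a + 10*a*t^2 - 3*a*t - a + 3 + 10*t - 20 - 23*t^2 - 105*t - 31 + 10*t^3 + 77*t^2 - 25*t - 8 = -8*a + 10*t^3 + t^2*(10*a + 54) + t*(-16*a - 120) - 56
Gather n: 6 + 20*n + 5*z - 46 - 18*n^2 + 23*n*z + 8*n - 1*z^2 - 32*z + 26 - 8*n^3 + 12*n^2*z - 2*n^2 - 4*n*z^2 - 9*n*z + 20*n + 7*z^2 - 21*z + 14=-8*n^3 + n^2*(12*z - 20) + n*(-4*z^2 + 14*z + 48) + 6*z^2 - 48*z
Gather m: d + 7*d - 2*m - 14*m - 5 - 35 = 8*d - 16*m - 40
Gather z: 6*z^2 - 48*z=6*z^2 - 48*z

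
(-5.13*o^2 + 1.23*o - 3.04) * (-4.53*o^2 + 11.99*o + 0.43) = 23.2389*o^4 - 67.0806*o^3 + 26.313*o^2 - 35.9207*o - 1.3072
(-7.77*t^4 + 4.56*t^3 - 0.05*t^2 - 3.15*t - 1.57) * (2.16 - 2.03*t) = 15.7731*t^5 - 26.04*t^4 + 9.9511*t^3 + 6.2865*t^2 - 3.6169*t - 3.3912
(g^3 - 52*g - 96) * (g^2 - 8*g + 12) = g^5 - 8*g^4 - 40*g^3 + 320*g^2 + 144*g - 1152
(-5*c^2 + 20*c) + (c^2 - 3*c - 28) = -4*c^2 + 17*c - 28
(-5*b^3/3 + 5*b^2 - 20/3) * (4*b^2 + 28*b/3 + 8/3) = -20*b^5/3 + 40*b^4/9 + 380*b^3/9 - 40*b^2/3 - 560*b/9 - 160/9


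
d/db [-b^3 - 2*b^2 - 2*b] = -3*b^2 - 4*b - 2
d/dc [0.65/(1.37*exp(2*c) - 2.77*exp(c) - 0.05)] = (1.8005 - 1.781*exp(c))*exp(c)/(-1.37*exp(2*c) + 2.77*exp(c) + 0.05)^2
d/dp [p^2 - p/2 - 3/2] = 2*p - 1/2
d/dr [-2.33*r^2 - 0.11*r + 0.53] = -4.66*r - 0.11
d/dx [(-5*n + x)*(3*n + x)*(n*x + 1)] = -15*n^3 - 4*n^2*x + 3*n*x^2 - 2*n + 2*x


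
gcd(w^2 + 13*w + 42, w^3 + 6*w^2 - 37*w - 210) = w + 7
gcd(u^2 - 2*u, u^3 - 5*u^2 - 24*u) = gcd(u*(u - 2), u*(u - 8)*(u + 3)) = u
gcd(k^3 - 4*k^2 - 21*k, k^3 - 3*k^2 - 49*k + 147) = k - 7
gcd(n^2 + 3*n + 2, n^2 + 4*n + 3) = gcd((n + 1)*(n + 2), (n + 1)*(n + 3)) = n + 1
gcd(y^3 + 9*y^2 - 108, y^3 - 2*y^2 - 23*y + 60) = y - 3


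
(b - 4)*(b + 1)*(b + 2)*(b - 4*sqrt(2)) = b^4 - 4*sqrt(2)*b^3 - b^3 - 10*b^2 + 4*sqrt(2)*b^2 - 8*b + 40*sqrt(2)*b + 32*sqrt(2)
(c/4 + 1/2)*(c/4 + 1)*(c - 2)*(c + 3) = c^4/16 + 7*c^3/16 + c^2/2 - 7*c/4 - 3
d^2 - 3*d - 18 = (d - 6)*(d + 3)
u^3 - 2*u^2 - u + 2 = (u - 2)*(u - 1)*(u + 1)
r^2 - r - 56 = (r - 8)*(r + 7)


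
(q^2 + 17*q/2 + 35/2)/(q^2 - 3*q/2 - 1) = (2*q^2 + 17*q + 35)/(2*q^2 - 3*q - 2)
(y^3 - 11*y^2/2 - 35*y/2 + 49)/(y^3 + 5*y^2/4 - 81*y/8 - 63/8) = 4*(y^2 - 9*y + 14)/(4*y^2 - 9*y - 9)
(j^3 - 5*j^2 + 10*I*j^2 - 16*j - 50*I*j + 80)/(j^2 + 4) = (j^2 + j*(-5 + 8*I) - 40*I)/(j - 2*I)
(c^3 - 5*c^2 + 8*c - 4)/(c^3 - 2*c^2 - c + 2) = (c - 2)/(c + 1)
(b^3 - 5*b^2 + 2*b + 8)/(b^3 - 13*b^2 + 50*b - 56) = (b + 1)/(b - 7)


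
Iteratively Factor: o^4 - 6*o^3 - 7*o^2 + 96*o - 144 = (o - 3)*(o^3 - 3*o^2 - 16*o + 48) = (o - 3)^2*(o^2 - 16) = (o - 3)^2*(o + 4)*(o - 4)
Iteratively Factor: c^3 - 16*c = (c)*(c^2 - 16) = c*(c + 4)*(c - 4)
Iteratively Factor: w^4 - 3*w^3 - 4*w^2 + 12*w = (w)*(w^3 - 3*w^2 - 4*w + 12) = w*(w + 2)*(w^2 - 5*w + 6) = w*(w - 2)*(w + 2)*(w - 3)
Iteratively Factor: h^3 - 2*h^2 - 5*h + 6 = (h - 3)*(h^2 + h - 2) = (h - 3)*(h + 2)*(h - 1)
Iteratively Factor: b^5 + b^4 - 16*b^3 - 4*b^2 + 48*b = (b + 4)*(b^4 - 3*b^3 - 4*b^2 + 12*b) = b*(b + 4)*(b^3 - 3*b^2 - 4*b + 12) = b*(b - 3)*(b + 4)*(b^2 - 4) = b*(b - 3)*(b - 2)*(b + 4)*(b + 2)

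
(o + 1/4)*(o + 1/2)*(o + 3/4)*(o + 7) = o^4 + 17*o^3/2 + 179*o^2/16 + 157*o/32 + 21/32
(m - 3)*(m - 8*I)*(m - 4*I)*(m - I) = m^4 - 3*m^3 - 13*I*m^3 - 44*m^2 + 39*I*m^2 + 132*m + 32*I*m - 96*I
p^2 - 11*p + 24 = (p - 8)*(p - 3)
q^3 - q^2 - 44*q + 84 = (q - 6)*(q - 2)*(q + 7)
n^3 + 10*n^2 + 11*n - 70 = (n - 2)*(n + 5)*(n + 7)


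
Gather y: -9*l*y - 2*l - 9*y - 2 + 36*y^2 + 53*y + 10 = -2*l + 36*y^2 + y*(44 - 9*l) + 8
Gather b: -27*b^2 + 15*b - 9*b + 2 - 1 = -27*b^2 + 6*b + 1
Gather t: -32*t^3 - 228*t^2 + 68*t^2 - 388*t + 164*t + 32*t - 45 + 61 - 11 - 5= -32*t^3 - 160*t^2 - 192*t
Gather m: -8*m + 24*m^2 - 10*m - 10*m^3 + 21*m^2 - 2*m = -10*m^3 + 45*m^2 - 20*m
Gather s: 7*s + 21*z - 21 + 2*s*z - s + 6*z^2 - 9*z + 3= s*(2*z + 6) + 6*z^2 + 12*z - 18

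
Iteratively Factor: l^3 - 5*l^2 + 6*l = (l - 2)*(l^2 - 3*l) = l*(l - 2)*(l - 3)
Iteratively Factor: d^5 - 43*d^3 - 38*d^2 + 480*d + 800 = (d + 4)*(d^4 - 4*d^3 - 27*d^2 + 70*d + 200) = (d - 5)*(d + 4)*(d^3 + d^2 - 22*d - 40) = (d - 5)*(d + 4)^2*(d^2 - 3*d - 10) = (d - 5)*(d + 2)*(d + 4)^2*(d - 5)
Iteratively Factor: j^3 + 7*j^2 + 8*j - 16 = (j + 4)*(j^2 + 3*j - 4) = (j + 4)^2*(j - 1)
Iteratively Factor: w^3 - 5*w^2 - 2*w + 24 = (w - 4)*(w^2 - w - 6) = (w - 4)*(w - 3)*(w + 2)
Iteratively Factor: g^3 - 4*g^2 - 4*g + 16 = (g - 2)*(g^2 - 2*g - 8) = (g - 2)*(g + 2)*(g - 4)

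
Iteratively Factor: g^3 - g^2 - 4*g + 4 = (g + 2)*(g^2 - 3*g + 2) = (g - 1)*(g + 2)*(g - 2)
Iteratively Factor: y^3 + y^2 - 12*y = (y)*(y^2 + y - 12) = y*(y + 4)*(y - 3)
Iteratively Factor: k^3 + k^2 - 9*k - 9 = (k + 3)*(k^2 - 2*k - 3) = (k + 1)*(k + 3)*(k - 3)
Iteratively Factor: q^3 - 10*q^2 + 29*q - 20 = (q - 5)*(q^2 - 5*q + 4) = (q - 5)*(q - 4)*(q - 1)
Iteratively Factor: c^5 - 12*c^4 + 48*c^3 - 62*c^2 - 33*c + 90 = (c - 2)*(c^4 - 10*c^3 + 28*c^2 - 6*c - 45) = (c - 3)*(c - 2)*(c^3 - 7*c^2 + 7*c + 15) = (c - 3)^2*(c - 2)*(c^2 - 4*c - 5) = (c - 3)^2*(c - 2)*(c + 1)*(c - 5)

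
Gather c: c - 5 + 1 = c - 4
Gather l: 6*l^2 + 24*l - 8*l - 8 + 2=6*l^2 + 16*l - 6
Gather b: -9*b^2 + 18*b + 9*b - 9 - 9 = -9*b^2 + 27*b - 18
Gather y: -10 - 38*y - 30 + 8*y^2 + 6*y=8*y^2 - 32*y - 40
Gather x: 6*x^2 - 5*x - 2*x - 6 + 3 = 6*x^2 - 7*x - 3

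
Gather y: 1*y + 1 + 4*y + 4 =5*y + 5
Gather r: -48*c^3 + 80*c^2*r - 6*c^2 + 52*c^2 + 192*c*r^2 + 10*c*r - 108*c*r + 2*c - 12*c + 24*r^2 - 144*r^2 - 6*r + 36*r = -48*c^3 + 46*c^2 - 10*c + r^2*(192*c - 120) + r*(80*c^2 - 98*c + 30)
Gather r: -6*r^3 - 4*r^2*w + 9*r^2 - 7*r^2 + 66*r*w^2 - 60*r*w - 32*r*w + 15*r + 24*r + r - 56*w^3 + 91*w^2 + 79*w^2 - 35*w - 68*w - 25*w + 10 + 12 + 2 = -6*r^3 + r^2*(2 - 4*w) + r*(66*w^2 - 92*w + 40) - 56*w^3 + 170*w^2 - 128*w + 24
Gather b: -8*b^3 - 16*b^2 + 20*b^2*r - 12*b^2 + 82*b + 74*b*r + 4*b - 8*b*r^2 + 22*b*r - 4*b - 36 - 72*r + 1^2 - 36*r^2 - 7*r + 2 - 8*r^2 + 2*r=-8*b^3 + b^2*(20*r - 28) + b*(-8*r^2 + 96*r + 82) - 44*r^2 - 77*r - 33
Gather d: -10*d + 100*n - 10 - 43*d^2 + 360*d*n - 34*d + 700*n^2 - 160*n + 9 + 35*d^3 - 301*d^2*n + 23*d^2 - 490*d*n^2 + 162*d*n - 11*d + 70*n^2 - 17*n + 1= 35*d^3 + d^2*(-301*n - 20) + d*(-490*n^2 + 522*n - 55) + 770*n^2 - 77*n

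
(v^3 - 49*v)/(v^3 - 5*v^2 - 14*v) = (v + 7)/(v + 2)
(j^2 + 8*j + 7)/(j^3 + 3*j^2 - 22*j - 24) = (j + 7)/(j^2 + 2*j - 24)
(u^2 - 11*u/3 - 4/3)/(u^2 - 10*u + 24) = (u + 1/3)/(u - 6)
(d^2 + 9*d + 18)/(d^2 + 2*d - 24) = (d + 3)/(d - 4)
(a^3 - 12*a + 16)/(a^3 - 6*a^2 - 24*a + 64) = (a - 2)/(a - 8)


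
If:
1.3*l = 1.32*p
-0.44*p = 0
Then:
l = 0.00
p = 0.00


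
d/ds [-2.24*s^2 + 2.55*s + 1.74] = 2.55 - 4.48*s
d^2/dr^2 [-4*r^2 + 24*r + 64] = -8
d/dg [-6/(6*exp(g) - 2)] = 9*exp(g)/(3*exp(g) - 1)^2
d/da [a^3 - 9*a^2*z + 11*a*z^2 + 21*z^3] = 3*a^2 - 18*a*z + 11*z^2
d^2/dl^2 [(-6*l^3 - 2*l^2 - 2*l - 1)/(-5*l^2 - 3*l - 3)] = 2*(-16*l^3 + 147*l^2 + 117*l - 6)/(125*l^6 + 225*l^5 + 360*l^4 + 297*l^3 + 216*l^2 + 81*l + 27)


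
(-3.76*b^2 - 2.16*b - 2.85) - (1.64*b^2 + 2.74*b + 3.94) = -5.4*b^2 - 4.9*b - 6.79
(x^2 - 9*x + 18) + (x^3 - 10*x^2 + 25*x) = x^3 - 9*x^2 + 16*x + 18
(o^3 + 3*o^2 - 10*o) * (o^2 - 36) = o^5 + 3*o^4 - 46*o^3 - 108*o^2 + 360*o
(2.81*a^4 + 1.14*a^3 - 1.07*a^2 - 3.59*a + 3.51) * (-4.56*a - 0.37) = -12.8136*a^5 - 6.2381*a^4 + 4.4574*a^3 + 16.7663*a^2 - 14.6773*a - 1.2987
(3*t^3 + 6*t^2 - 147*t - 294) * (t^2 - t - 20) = 3*t^5 + 3*t^4 - 213*t^3 - 267*t^2 + 3234*t + 5880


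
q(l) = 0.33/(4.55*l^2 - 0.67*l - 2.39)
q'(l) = 0.33*(0.67 - 9.1*l)/(4.55*l^2 - 0.67*l - 2.39)^2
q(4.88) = 0.00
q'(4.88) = -0.00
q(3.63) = 0.01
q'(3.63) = -0.00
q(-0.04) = -0.14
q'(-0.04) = 0.06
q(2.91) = 0.01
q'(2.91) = -0.01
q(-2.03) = 0.02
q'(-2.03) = 0.02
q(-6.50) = 0.00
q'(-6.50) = 0.00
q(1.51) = 0.05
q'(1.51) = -0.09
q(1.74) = 0.03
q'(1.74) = -0.05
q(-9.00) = 0.00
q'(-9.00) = 0.00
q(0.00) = -0.14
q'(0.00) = 0.04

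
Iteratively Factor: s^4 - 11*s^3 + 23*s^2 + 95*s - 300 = (s - 5)*(s^3 - 6*s^2 - 7*s + 60) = (s - 5)*(s - 4)*(s^2 - 2*s - 15) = (s - 5)^2*(s - 4)*(s + 3)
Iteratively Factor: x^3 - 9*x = (x + 3)*(x^2 - 3*x) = (x - 3)*(x + 3)*(x)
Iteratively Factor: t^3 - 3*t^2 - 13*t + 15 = (t + 3)*(t^2 - 6*t + 5) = (t - 1)*(t + 3)*(t - 5)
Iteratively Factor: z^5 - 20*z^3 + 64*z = (z)*(z^4 - 20*z^2 + 64) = z*(z - 4)*(z^3 + 4*z^2 - 4*z - 16) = z*(z - 4)*(z + 4)*(z^2 - 4) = z*(z - 4)*(z + 2)*(z + 4)*(z - 2)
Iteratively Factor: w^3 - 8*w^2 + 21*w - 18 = (w - 2)*(w^2 - 6*w + 9) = (w - 3)*(w - 2)*(w - 3)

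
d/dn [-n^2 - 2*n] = -2*n - 2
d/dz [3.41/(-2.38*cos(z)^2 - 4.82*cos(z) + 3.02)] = -(16.2316*cos(z) + 16.4362)*sin(z)/(2.38*cos(z)^2 + 4.82*cos(z) - 3.02)^2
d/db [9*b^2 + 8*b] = 18*b + 8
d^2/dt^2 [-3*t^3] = -18*t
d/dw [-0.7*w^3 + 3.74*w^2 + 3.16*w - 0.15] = -2.1*w^2 + 7.48*w + 3.16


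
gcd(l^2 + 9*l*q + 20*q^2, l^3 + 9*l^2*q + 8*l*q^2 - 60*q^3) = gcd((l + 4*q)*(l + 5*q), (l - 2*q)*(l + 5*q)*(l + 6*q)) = l + 5*q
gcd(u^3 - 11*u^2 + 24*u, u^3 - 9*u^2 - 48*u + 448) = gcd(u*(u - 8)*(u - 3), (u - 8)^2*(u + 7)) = u - 8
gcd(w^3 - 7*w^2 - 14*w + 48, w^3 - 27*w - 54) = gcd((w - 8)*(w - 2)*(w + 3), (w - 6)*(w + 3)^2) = w + 3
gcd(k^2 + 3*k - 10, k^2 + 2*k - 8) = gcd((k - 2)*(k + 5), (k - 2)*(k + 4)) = k - 2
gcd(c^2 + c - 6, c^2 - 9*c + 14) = c - 2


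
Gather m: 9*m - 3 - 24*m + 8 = 5 - 15*m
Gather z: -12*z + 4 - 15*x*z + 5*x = 5*x + z*(-15*x - 12) + 4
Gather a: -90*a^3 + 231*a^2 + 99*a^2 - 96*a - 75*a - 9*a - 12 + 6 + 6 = -90*a^3 + 330*a^2 - 180*a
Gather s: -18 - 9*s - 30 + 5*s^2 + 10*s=5*s^2 + s - 48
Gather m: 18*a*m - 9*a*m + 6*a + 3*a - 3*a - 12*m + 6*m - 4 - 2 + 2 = 6*a + m*(9*a - 6) - 4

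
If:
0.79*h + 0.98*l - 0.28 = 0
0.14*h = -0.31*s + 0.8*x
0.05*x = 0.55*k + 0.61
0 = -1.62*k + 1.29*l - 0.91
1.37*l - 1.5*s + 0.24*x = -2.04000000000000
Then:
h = 1.13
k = -1.06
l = -0.63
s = 0.87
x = 0.54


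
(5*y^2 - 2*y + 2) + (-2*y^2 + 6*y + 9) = 3*y^2 + 4*y + 11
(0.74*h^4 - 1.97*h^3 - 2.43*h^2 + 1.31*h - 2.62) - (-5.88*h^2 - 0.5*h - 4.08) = 0.74*h^4 - 1.97*h^3 + 3.45*h^2 + 1.81*h + 1.46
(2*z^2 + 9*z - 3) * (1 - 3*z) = -6*z^3 - 25*z^2 + 18*z - 3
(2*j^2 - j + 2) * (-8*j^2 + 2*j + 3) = -16*j^4 + 12*j^3 - 12*j^2 + j + 6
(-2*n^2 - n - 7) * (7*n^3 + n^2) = -14*n^5 - 9*n^4 - 50*n^3 - 7*n^2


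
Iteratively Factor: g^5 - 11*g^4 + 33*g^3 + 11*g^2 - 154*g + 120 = (g - 1)*(g^4 - 10*g^3 + 23*g^2 + 34*g - 120) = (g - 5)*(g - 1)*(g^3 - 5*g^2 - 2*g + 24) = (g - 5)*(g - 4)*(g - 1)*(g^2 - g - 6) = (g - 5)*(g - 4)*(g - 1)*(g + 2)*(g - 3)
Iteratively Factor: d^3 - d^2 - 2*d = (d)*(d^2 - d - 2) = d*(d + 1)*(d - 2)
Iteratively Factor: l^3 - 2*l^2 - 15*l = (l - 5)*(l^2 + 3*l) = (l - 5)*(l + 3)*(l)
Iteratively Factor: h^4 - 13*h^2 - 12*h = (h)*(h^3 - 13*h - 12) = h*(h - 4)*(h^2 + 4*h + 3) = h*(h - 4)*(h + 3)*(h + 1)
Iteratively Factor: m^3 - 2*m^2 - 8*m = (m - 4)*(m^2 + 2*m) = (m - 4)*(m + 2)*(m)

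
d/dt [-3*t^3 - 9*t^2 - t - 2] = -9*t^2 - 18*t - 1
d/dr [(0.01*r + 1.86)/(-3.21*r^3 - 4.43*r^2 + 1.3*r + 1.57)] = (0.0642*r^3 + 17.9561*r^2 + 16.4796*r - 2.4023)/(10.3041*r^6 + 28.4406*r^5 + 11.2789*r^4 - 21.5974*r^3 - 12.2202*r^2 + 4.082*r + 2.4649)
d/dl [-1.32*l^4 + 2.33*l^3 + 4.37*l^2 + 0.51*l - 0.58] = -5.28*l^3 + 6.99*l^2 + 8.74*l + 0.51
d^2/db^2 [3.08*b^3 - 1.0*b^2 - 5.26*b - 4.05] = 18.48*b - 2.0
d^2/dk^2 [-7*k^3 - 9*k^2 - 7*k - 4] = -42*k - 18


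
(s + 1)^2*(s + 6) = s^3 + 8*s^2 + 13*s + 6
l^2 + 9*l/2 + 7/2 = (l + 1)*(l + 7/2)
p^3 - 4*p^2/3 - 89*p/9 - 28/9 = (p - 4)*(p + 1/3)*(p + 7/3)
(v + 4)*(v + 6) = v^2 + 10*v + 24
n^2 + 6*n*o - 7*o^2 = (n - o)*(n + 7*o)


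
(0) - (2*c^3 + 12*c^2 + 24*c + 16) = -2*c^3 - 12*c^2 - 24*c - 16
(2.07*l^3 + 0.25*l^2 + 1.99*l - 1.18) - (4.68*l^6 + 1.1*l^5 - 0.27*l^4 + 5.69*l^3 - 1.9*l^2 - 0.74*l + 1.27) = -4.68*l^6 - 1.1*l^5 + 0.27*l^4 - 3.62*l^3 + 2.15*l^2 + 2.73*l - 2.45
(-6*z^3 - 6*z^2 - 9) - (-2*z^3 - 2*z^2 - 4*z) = -4*z^3 - 4*z^2 + 4*z - 9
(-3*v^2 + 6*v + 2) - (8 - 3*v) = -3*v^2 + 9*v - 6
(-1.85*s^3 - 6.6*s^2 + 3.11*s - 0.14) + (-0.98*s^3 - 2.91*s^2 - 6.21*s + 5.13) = -2.83*s^3 - 9.51*s^2 - 3.1*s + 4.99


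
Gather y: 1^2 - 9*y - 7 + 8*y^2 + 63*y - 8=8*y^2 + 54*y - 14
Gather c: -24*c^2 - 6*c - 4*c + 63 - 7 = -24*c^2 - 10*c + 56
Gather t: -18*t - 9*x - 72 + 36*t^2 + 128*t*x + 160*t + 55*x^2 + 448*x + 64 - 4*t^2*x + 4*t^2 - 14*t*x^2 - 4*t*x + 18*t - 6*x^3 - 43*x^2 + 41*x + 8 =t^2*(40 - 4*x) + t*(-14*x^2 + 124*x + 160) - 6*x^3 + 12*x^2 + 480*x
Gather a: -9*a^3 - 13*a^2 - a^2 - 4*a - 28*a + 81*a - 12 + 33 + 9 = -9*a^3 - 14*a^2 + 49*a + 30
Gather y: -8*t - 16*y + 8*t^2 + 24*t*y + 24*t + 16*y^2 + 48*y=8*t^2 + 16*t + 16*y^2 + y*(24*t + 32)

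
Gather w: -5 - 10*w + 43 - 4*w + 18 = 56 - 14*w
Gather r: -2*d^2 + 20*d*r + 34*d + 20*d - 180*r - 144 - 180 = -2*d^2 + 54*d + r*(20*d - 180) - 324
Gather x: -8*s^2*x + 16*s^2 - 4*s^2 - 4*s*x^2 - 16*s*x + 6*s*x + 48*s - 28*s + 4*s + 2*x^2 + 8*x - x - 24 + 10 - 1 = 12*s^2 + 24*s + x^2*(2 - 4*s) + x*(-8*s^2 - 10*s + 7) - 15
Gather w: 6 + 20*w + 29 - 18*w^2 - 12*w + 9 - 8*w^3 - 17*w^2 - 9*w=-8*w^3 - 35*w^2 - w + 44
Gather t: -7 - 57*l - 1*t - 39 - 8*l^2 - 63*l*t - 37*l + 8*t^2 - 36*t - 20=-8*l^2 - 94*l + 8*t^2 + t*(-63*l - 37) - 66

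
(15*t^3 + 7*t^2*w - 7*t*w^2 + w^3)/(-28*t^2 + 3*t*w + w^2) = (15*t^3 + 7*t^2*w - 7*t*w^2 + w^3)/(-28*t^2 + 3*t*w + w^2)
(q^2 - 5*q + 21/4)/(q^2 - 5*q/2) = (4*q^2 - 20*q + 21)/(2*q*(2*q - 5))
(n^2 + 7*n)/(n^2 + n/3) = 3*(n + 7)/(3*n + 1)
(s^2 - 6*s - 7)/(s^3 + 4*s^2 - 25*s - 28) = (s - 7)/(s^2 + 3*s - 28)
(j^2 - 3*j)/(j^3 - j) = (j - 3)/(j^2 - 1)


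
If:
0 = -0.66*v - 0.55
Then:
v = -0.83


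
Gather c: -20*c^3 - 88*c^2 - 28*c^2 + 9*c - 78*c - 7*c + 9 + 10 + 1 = -20*c^3 - 116*c^2 - 76*c + 20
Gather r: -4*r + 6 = 6 - 4*r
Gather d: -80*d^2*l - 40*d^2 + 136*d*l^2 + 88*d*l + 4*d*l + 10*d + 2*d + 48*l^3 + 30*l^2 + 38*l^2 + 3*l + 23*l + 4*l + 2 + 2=d^2*(-80*l - 40) + d*(136*l^2 + 92*l + 12) + 48*l^3 + 68*l^2 + 30*l + 4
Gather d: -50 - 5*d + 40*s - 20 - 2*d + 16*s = -7*d + 56*s - 70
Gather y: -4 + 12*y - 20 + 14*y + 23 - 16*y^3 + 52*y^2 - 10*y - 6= -16*y^3 + 52*y^2 + 16*y - 7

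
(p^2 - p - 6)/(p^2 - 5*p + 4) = (p^2 - p - 6)/(p^2 - 5*p + 4)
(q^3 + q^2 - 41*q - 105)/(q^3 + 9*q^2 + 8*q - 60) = (q^2 - 4*q - 21)/(q^2 + 4*q - 12)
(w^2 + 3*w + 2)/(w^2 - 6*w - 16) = (w + 1)/(w - 8)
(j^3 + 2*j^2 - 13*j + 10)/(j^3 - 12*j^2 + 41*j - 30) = (j^2 + 3*j - 10)/(j^2 - 11*j + 30)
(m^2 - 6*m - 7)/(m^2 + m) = (m - 7)/m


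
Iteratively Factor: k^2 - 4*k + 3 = (k - 3)*(k - 1)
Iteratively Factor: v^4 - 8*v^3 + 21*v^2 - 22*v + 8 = (v - 2)*(v^3 - 6*v^2 + 9*v - 4) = (v - 4)*(v - 2)*(v^2 - 2*v + 1) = (v - 4)*(v - 2)*(v - 1)*(v - 1)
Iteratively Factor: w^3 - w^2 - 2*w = (w - 2)*(w^2 + w) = (w - 2)*(w + 1)*(w)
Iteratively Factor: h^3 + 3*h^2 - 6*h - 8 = (h + 4)*(h^2 - h - 2) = (h - 2)*(h + 4)*(h + 1)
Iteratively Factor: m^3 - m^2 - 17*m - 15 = (m + 3)*(m^2 - 4*m - 5) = (m + 1)*(m + 3)*(m - 5)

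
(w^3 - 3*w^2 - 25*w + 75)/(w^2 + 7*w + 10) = (w^2 - 8*w + 15)/(w + 2)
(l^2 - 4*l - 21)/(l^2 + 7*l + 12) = (l - 7)/(l + 4)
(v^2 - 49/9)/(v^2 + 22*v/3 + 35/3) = (v - 7/3)/(v + 5)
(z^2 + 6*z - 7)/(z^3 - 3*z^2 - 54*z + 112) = (z - 1)/(z^2 - 10*z + 16)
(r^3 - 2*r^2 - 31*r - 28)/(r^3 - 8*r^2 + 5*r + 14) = (r + 4)/(r - 2)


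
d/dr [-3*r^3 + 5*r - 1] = 5 - 9*r^2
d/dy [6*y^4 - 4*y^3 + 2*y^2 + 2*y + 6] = 24*y^3 - 12*y^2 + 4*y + 2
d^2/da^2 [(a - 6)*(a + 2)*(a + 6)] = 6*a + 4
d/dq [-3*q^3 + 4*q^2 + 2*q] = -9*q^2 + 8*q + 2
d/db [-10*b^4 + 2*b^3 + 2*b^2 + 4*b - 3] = -40*b^3 + 6*b^2 + 4*b + 4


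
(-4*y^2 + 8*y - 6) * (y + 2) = -4*y^3 + 10*y - 12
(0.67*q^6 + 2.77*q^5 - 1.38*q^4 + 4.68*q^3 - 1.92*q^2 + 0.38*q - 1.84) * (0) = 0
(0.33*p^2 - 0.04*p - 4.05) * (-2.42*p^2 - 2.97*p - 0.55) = -0.7986*p^4 - 0.8833*p^3 + 9.7383*p^2 + 12.0505*p + 2.2275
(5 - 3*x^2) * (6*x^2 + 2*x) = -18*x^4 - 6*x^3 + 30*x^2 + 10*x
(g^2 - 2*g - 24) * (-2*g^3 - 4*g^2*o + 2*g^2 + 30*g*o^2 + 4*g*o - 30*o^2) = -2*g^5 - 4*g^4*o + 6*g^4 + 30*g^3*o^2 + 12*g^3*o + 44*g^3 - 90*g^2*o^2 + 88*g^2*o - 48*g^2 - 660*g*o^2 - 96*g*o + 720*o^2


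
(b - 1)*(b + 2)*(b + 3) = b^3 + 4*b^2 + b - 6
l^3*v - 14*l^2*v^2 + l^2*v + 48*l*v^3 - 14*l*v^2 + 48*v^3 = (l - 8*v)*(l - 6*v)*(l*v + v)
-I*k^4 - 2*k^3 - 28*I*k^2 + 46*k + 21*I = (k - 7*I)*(k + I)*(k + 3*I)*(-I*k + 1)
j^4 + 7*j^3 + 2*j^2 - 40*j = j*(j - 2)*(j + 4)*(j + 5)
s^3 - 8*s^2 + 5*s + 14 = (s - 7)*(s - 2)*(s + 1)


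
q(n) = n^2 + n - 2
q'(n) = 2*n + 1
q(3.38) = 12.80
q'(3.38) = 7.76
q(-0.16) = -2.13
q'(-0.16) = 0.68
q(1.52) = 1.83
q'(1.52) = 4.04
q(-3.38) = 6.04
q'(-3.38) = -5.76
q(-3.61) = 7.42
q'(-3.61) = -6.22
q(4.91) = 27.02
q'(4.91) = 10.82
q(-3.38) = 6.04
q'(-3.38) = -5.76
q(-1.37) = -1.49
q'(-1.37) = -1.74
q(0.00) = -2.00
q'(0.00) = 1.00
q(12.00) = 154.00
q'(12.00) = 25.00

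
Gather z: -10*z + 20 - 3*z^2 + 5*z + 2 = -3*z^2 - 5*z + 22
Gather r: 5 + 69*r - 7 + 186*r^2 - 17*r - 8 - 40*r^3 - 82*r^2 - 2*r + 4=-40*r^3 + 104*r^2 + 50*r - 6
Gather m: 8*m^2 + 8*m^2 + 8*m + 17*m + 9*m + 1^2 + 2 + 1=16*m^2 + 34*m + 4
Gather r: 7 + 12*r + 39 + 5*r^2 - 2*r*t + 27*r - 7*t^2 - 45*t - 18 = 5*r^2 + r*(39 - 2*t) - 7*t^2 - 45*t + 28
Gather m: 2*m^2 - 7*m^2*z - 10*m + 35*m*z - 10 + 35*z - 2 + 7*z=m^2*(2 - 7*z) + m*(35*z - 10) + 42*z - 12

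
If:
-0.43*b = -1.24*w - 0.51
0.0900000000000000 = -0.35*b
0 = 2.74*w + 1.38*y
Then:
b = -0.26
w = -0.50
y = 0.99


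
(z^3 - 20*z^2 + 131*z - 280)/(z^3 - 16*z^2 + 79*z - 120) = (z - 7)/(z - 3)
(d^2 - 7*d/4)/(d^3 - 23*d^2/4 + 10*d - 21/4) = d/(d^2 - 4*d + 3)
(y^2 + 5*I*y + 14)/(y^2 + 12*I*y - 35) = (y - 2*I)/(y + 5*I)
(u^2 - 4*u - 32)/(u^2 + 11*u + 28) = (u - 8)/(u + 7)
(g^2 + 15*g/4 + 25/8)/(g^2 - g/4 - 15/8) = (2*g + 5)/(2*g - 3)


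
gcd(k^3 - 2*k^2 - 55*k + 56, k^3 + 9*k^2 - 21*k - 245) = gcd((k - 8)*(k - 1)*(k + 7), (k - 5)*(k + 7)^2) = k + 7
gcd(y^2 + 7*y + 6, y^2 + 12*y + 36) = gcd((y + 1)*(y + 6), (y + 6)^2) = y + 6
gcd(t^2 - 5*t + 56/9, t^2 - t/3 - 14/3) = t - 7/3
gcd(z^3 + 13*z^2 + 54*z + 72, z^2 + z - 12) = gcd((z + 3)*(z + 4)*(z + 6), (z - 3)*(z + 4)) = z + 4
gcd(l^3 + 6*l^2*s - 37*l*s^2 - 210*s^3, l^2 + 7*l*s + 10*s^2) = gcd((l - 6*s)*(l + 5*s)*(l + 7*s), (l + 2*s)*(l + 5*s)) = l + 5*s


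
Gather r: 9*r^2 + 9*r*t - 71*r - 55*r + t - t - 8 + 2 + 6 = 9*r^2 + r*(9*t - 126)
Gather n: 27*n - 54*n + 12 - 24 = -27*n - 12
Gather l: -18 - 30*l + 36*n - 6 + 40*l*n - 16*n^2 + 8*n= l*(40*n - 30) - 16*n^2 + 44*n - 24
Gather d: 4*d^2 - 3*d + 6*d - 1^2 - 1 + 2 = 4*d^2 + 3*d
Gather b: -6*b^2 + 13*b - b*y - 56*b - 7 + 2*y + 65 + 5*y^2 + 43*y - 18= -6*b^2 + b*(-y - 43) + 5*y^2 + 45*y + 40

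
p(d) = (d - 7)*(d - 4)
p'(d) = 2*d - 11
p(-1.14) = 41.84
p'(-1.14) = -13.28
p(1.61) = 12.88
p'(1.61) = -7.78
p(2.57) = 6.33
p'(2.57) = -5.86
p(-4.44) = 96.55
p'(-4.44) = -19.88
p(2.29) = 8.05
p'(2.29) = -6.42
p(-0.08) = 28.89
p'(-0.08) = -11.16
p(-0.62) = 35.20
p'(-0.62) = -12.24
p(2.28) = 8.12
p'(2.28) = -6.44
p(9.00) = 10.00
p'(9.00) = 7.00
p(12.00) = 40.00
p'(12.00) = 13.00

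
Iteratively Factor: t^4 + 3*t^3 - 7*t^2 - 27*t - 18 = (t + 2)*(t^3 + t^2 - 9*t - 9) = (t - 3)*(t + 2)*(t^2 + 4*t + 3) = (t - 3)*(t + 1)*(t + 2)*(t + 3)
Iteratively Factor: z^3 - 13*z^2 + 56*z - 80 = (z - 4)*(z^2 - 9*z + 20) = (z - 4)^2*(z - 5)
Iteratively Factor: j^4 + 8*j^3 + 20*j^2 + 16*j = (j + 2)*(j^3 + 6*j^2 + 8*j) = (j + 2)^2*(j^2 + 4*j) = (j + 2)^2*(j + 4)*(j)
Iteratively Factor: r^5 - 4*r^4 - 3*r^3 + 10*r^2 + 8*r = (r + 1)*(r^4 - 5*r^3 + 2*r^2 + 8*r) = r*(r + 1)*(r^3 - 5*r^2 + 2*r + 8) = r*(r + 1)^2*(r^2 - 6*r + 8) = r*(r - 2)*(r + 1)^2*(r - 4)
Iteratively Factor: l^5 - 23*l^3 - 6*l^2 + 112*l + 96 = (l - 4)*(l^4 + 4*l^3 - 7*l^2 - 34*l - 24) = (l - 4)*(l + 4)*(l^3 - 7*l - 6) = (l - 4)*(l - 3)*(l + 4)*(l^2 + 3*l + 2) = (l - 4)*(l - 3)*(l + 2)*(l + 4)*(l + 1)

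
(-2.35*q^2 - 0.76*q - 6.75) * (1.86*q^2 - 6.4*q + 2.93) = -4.371*q^4 + 13.6264*q^3 - 14.5765*q^2 + 40.9732*q - 19.7775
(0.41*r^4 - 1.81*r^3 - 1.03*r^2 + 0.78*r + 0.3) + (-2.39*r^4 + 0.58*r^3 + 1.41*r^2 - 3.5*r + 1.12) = -1.98*r^4 - 1.23*r^3 + 0.38*r^2 - 2.72*r + 1.42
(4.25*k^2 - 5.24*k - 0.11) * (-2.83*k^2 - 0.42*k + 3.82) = -12.0275*k^4 + 13.0442*k^3 + 18.7471*k^2 - 19.9706*k - 0.4202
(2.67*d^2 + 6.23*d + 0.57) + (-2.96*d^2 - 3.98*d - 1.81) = -0.29*d^2 + 2.25*d - 1.24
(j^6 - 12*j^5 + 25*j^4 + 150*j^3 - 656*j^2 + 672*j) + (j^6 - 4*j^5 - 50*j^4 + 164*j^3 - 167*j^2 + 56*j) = 2*j^6 - 16*j^5 - 25*j^4 + 314*j^3 - 823*j^2 + 728*j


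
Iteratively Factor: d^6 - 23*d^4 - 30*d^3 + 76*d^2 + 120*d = (d + 3)*(d^5 - 3*d^4 - 14*d^3 + 12*d^2 + 40*d) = d*(d + 3)*(d^4 - 3*d^3 - 14*d^2 + 12*d + 40) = d*(d + 2)*(d + 3)*(d^3 - 5*d^2 - 4*d + 20) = d*(d - 5)*(d + 2)*(d + 3)*(d^2 - 4) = d*(d - 5)*(d + 2)^2*(d + 3)*(d - 2)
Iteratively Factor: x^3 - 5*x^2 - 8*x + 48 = (x + 3)*(x^2 - 8*x + 16) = (x - 4)*(x + 3)*(x - 4)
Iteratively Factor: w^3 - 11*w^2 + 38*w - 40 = (w - 4)*(w^2 - 7*w + 10) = (w - 4)*(w - 2)*(w - 5)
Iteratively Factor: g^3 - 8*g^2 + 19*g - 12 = (g - 4)*(g^2 - 4*g + 3) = (g - 4)*(g - 3)*(g - 1)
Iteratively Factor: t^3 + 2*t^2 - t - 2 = (t - 1)*(t^2 + 3*t + 2) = (t - 1)*(t + 2)*(t + 1)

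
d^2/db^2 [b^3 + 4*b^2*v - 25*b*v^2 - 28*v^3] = 6*b + 8*v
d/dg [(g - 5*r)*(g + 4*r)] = 2*g - r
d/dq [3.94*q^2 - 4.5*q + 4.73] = 7.88*q - 4.5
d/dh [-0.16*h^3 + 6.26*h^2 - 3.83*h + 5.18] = -0.48*h^2 + 12.52*h - 3.83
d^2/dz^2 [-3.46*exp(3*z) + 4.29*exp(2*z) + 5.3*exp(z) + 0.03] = (-31.14*exp(2*z) + 17.16*exp(z) + 5.3)*exp(z)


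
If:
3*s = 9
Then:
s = 3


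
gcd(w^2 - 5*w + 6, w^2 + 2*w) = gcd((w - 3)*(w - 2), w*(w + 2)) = 1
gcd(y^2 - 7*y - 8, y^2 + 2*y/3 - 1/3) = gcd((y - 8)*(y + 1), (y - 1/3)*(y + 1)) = y + 1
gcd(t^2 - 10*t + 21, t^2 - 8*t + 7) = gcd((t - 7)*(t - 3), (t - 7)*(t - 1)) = t - 7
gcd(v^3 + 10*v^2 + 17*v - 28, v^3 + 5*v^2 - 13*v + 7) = v^2 + 6*v - 7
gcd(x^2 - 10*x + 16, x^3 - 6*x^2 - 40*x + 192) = x - 8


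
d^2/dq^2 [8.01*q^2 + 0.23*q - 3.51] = 16.0200000000000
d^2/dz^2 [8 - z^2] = -2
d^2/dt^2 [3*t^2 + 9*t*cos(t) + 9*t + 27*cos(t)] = -9*t*cos(t) - 18*sin(t) - 27*cos(t) + 6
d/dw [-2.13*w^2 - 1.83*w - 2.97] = -4.26*w - 1.83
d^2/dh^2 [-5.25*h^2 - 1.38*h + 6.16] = -10.5000000000000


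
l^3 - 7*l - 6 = (l - 3)*(l + 1)*(l + 2)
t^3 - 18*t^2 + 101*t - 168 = (t - 8)*(t - 7)*(t - 3)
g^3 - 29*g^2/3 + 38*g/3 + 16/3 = (g - 8)*(g - 2)*(g + 1/3)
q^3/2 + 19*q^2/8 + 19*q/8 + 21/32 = (q/2 + 1/4)*(q + 3/4)*(q + 7/2)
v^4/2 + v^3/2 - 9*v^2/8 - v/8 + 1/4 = (v/2 + 1)*(v - 1)*(v - 1/2)*(v + 1/2)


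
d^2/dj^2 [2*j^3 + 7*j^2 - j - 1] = 12*j + 14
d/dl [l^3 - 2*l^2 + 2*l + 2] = 3*l^2 - 4*l + 2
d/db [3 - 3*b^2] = -6*b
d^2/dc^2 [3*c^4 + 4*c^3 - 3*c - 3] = 12*c*(3*c + 2)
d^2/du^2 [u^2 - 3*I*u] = 2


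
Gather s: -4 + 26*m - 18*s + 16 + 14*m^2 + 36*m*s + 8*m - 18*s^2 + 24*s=14*m^2 + 34*m - 18*s^2 + s*(36*m + 6) + 12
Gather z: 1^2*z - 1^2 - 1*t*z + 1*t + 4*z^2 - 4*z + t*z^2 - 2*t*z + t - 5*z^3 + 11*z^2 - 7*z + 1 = 2*t - 5*z^3 + z^2*(t + 15) + z*(-3*t - 10)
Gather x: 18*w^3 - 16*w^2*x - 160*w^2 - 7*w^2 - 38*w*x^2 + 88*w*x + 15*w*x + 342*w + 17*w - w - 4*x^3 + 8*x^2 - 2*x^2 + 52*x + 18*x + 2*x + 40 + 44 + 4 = 18*w^3 - 167*w^2 + 358*w - 4*x^3 + x^2*(6 - 38*w) + x*(-16*w^2 + 103*w + 72) + 88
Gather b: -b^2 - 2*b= -b^2 - 2*b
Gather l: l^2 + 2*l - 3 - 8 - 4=l^2 + 2*l - 15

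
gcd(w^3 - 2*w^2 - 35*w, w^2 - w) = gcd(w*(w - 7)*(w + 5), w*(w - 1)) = w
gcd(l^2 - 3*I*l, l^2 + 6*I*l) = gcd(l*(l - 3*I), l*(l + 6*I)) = l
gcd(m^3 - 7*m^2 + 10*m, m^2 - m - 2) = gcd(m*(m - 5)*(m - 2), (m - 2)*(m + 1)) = m - 2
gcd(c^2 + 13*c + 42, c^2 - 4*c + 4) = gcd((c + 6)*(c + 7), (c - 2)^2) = 1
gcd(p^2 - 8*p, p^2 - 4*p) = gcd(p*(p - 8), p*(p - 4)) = p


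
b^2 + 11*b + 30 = (b + 5)*(b + 6)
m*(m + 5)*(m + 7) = m^3 + 12*m^2 + 35*m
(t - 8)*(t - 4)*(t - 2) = t^3 - 14*t^2 + 56*t - 64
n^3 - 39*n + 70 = (n - 5)*(n - 2)*(n + 7)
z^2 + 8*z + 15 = (z + 3)*(z + 5)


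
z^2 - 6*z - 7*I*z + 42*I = (z - 6)*(z - 7*I)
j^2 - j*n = j*(j - n)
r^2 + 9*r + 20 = (r + 4)*(r + 5)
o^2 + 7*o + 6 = (o + 1)*(o + 6)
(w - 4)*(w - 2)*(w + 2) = w^3 - 4*w^2 - 4*w + 16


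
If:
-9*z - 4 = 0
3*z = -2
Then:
No Solution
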